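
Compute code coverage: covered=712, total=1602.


Coverage = covered / total * 100
Coverage = 712 / 1602 * 100
Coverage = 44.44%

44.44%


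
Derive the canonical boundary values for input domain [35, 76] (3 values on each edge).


Range: [35, 76]
Boundaries: just below min, min, min+1, max-1, max, just above max
Values: [34, 35, 36, 75, 76, 77]

[34, 35, 36, 75, 76, 77]


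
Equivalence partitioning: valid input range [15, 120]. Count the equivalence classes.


Valid range: [15, 120]
Class 1: x < 15 — invalid
Class 2: 15 ≤ x ≤ 120 — valid
Class 3: x > 120 — invalid
Total equivalence classes: 3

3 equivalence classes


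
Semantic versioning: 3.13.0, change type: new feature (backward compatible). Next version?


Current: 3.13.0
Change category: 'new feature (backward compatible)' → minor bump
SemVer rule: minor bump → increment MINOR, reset PATCH to 0 (MAJOR unchanged)
New: 3.14.0

3.14.0


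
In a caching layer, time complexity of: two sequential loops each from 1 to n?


Reasoning: sequential dominates: O(n) + O(n) = O(n)
Complexity: O(n)

O(n)


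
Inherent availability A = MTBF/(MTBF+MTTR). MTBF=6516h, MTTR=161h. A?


Availability = MTBF / (MTBF + MTTR)
Availability = 6516 / (6516 + 161)
Availability = 6516 / 6677
Availability = 97.5887%

97.5887%


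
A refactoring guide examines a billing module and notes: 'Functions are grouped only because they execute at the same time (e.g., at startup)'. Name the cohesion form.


Reasoning: Related by timing only
Type: Temporal cohesion

Temporal cohesion


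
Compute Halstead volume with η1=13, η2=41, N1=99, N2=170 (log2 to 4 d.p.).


Formula: V = N * log2(η), where N = N1 + N2 and η = η1 + η2
η = 13 + 41 = 54
N = 99 + 170 = 269
log2(54) ≈ 5.7549
V = 269 * 5.7549 = 1548.07

1548.07


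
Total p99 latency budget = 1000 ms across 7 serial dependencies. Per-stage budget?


Formula: per_stage = total_budget / stages
per_stage = 1000 / 7
per_stage = 142.86 ms

142.86 ms


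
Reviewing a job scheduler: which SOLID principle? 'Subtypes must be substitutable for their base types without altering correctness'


This describes the Liskov Substitution Principle (LSP)

Liskov Substitution Principle (LSP)


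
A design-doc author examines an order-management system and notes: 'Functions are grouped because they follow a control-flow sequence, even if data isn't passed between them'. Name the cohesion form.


Reasoning: Grouped by order of execution within a routine, not by data flow
Type: Procedural cohesion

Procedural cohesion


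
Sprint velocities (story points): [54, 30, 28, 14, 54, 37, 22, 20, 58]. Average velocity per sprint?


Formula: Avg velocity = Total points / Number of sprints
Points: [54, 30, 28, 14, 54, 37, 22, 20, 58]
Sum = 54 + 30 + 28 + 14 + 54 + 37 + 22 + 20 + 58 = 317
Avg velocity = 317 / 9 = 35.22 points/sprint

35.22 points/sprint


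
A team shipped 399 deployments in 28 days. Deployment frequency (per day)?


Formula: deployments per day = releases / days
= 399 / 28
= 14.25 deploys/day
(equivalently, 99.75 deploys/week)

14.25 deploys/day


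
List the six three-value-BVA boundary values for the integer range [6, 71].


Range: [6, 71]
Boundaries: just below min, min, min+1, max-1, max, just above max
Values: [5, 6, 7, 70, 71, 72]

[5, 6, 7, 70, 71, 72]


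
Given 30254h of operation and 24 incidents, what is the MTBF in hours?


Formula: MTBF = Total operating time / Number of failures
MTBF = 30254 / 24
MTBF = 1260.58 hours

1260.58 hours


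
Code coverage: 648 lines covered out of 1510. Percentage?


Coverage = covered / total * 100
Coverage = 648 / 1510 * 100
Coverage = 42.91%

42.91%


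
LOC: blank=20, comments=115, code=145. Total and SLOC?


Total LOC = blank + comment + code
Total LOC = 20 + 115 + 145 = 280
SLOC (source only) = code = 145

Total LOC: 280, SLOC: 145


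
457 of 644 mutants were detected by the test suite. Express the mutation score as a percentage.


Mutation score = killed / total * 100
Mutation score = 457 / 644 * 100
Mutation score = 70.96%

70.96%


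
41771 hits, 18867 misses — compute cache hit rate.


Formula: hit rate = hits / (hits + misses) * 100
hit rate = 41771 / (41771 + 18867) * 100
hit rate = 41771 / 60638 * 100
hit rate = 68.89%

68.89%


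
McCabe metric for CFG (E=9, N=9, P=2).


Formula: V(G) = E - N + 2P
V(G) = 9 - 9 + 2*2
V(G) = 0 + 4
V(G) = 4

4


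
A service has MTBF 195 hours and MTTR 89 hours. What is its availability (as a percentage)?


Availability = MTBF / (MTBF + MTTR)
Availability = 195 / (195 + 89)
Availability = 195 / 284
Availability = 68.662%

68.662%


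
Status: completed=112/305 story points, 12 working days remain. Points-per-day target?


Formula: Required rate = Remaining points / Days left
Remaining = 305 - 112 = 193 points
Required rate = 193 / 12 = 16.08 points/day

16.08 points/day


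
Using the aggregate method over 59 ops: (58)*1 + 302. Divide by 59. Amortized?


Formula: Amortized cost = Total cost / Operations
Total cost = (58 * 1) + (1 * 302)
Total cost = 58 + 302 = 360
Amortized = 360 / 59 = 6.1017

6.1017


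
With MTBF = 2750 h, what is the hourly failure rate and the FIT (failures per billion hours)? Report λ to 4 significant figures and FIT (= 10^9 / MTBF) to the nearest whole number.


Formula: λ = 1 / MTBF; FIT = λ × 1e9 = 1e9 / MTBF
λ = 1 / 2750 ≈ 3.636e-04 failures/hour
FIT = 1e9 / 2750 ≈ 363636 failures per 1e9 hours (nearest whole number)

λ = 3.636e-04 /h, FIT = 363636


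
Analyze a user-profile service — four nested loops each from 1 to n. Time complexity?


Reasoning: four levels of nesting
Complexity: O(n^4)

O(n^4)


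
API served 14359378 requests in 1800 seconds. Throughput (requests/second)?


Formula: throughput = requests / seconds
throughput = 14359378 / 1800
throughput = 7977.43 requests/second

7977.43 requests/second


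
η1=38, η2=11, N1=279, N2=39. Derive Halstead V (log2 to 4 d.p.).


Formula: V = N * log2(η), where N = N1 + N2 and η = η1 + η2
η = 38 + 11 = 49
N = 279 + 39 = 318
log2(49) ≈ 5.6147
V = 318 * 5.6147 = 1785.47

1785.47


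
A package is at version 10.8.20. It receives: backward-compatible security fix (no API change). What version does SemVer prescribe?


Current: 10.8.20
Change category: 'backward-compatible security fix (no API change)' → patch bump
SemVer rule: patch bump → increment PATCH (MAJOR and MINOR unchanged)
New: 10.8.21

10.8.21


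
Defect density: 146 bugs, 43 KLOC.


Defect density = defects / KLOC
Defect density = 146 / 43
Defect density = 3.395 defects/KLOC

3.395 defects/KLOC


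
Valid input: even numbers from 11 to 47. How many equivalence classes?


Constraint: even integers in [11, 47]
Class 1: x < 11 — out-of-range invalid
Class 2: x in [11,47] but odd — wrong type invalid
Class 3: x in [11,47] and even — valid
Class 4: x > 47 — out-of-range invalid
Total equivalence classes: 4

4 equivalence classes


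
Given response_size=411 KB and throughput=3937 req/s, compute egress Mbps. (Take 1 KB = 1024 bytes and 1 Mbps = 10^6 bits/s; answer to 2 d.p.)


Formula: Mbps = payload_bytes * RPS * 8 / 1e6
Payload per request = 411 KB = 411 * 1024 = 420864 bytes
Total bytes/sec = 420864 * 3937 = 1656941568
Total bits/sec = 1656941568 * 8 = 13255532544
Mbps = 13255532544 / 1e6 = 13255.53

13255.53 Mbps


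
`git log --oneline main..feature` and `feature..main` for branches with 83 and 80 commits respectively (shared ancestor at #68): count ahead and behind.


Common ancestor: commit #68
feature commits after divergence: 83 - 68 = 15
main commits after divergence: 80 - 68 = 12
feature is 15 commits ahead of main
main is 12 commits ahead of feature

feature ahead: 15, main ahead: 12


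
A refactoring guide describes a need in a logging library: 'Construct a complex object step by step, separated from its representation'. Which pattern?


This matches the Builder pattern

Builder


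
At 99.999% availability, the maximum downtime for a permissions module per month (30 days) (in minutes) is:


Formula: allowed downtime = period * (100 - SLA) / 100
Period (month (30 days)) = 43200 minutes
Unavailability fraction = (100 - 99.999) / 100
Allowed downtime = 43200 * (100 - 99.999) / 100
Allowed downtime = 0.432 minutes

0.432 minutes


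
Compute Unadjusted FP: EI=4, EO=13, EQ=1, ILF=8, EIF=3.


UFP = EI*4 + EO*5 + EQ*4 + ILF*10 + EIF*7
UFP = 4*4 + 13*5 + 1*4 + 8*10 + 3*7
UFP = 16 + 65 + 4 + 80 + 21
UFP = 186

186


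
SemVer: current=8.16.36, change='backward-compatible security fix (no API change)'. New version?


Current: 8.16.36
Change category: 'backward-compatible security fix (no API change)' → patch bump
SemVer rule: patch bump → increment PATCH (MAJOR and MINOR unchanged)
New: 8.16.37

8.16.37


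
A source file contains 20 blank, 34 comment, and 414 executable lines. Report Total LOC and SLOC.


Total LOC = blank + comment + code
Total LOC = 20 + 34 + 414 = 468
SLOC (source only) = code = 414

Total LOC: 468, SLOC: 414


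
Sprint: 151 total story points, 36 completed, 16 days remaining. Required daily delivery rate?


Formula: Required rate = Remaining points / Days left
Remaining = 151 - 36 = 115 points
Required rate = 115 / 16 = 7.19 points/day

7.19 points/day


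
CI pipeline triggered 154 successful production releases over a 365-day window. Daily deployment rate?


Formula: deployments per day = releases / days
= 154 / 365
= 0.422 deploys/day
(equivalently, 2.95 deploys/week)

0.422 deploys/day


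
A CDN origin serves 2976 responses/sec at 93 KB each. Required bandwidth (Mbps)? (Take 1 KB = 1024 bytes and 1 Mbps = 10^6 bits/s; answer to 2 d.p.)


Formula: Mbps = payload_bytes * RPS * 8 / 1e6
Payload per request = 93 KB = 93 * 1024 = 95232 bytes
Total bytes/sec = 95232 * 2976 = 283410432
Total bits/sec = 283410432 * 8 = 2267283456
Mbps = 2267283456 / 1e6 = 2267.28

2267.28 Mbps


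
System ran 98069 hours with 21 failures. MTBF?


Formula: MTBF = Total operating time / Number of failures
MTBF = 98069 / 21
MTBF = 4669.95 hours

4669.95 hours


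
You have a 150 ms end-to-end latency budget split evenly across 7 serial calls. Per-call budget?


Formula: per_stage = total_budget / stages
per_stage = 150 / 7
per_stage = 21.43 ms

21.43 ms


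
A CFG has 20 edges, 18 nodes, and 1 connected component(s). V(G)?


Formula: V(G) = E - N + 2P
V(G) = 20 - 18 + 2*1
V(G) = 2 + 2
V(G) = 4

4


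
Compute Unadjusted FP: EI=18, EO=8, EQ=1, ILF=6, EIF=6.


UFP = EI*4 + EO*5 + EQ*4 + ILF*10 + EIF*7
UFP = 18*4 + 8*5 + 1*4 + 6*10 + 6*7
UFP = 72 + 40 + 4 + 60 + 42
UFP = 218

218


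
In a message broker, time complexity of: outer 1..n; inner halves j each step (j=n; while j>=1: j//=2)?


Reasoning: n times log n
Complexity: O(n log n)

O(n log n)


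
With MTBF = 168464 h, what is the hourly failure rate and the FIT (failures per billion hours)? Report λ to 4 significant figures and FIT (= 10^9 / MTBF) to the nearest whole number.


Formula: λ = 1 / MTBF; FIT = λ × 1e9 = 1e9 / MTBF
λ = 1 / 168464 ≈ 5.936e-06 failures/hour
FIT = 1e9 / 168464 ≈ 5936 failures per 1e9 hours (nearest whole number)

λ = 5.936e-06 /h, FIT = 5936


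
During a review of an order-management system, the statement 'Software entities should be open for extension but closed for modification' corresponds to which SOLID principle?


This describes the Open/Closed Principle (OCP)

Open/Closed Principle (OCP)


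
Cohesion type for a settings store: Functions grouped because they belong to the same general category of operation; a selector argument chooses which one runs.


Reasoning: Grouped by category of activity, not by data or sequence
Type: Logical cohesion

Logical cohesion


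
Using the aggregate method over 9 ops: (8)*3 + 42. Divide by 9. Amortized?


Formula: Amortized cost = Total cost / Operations
Total cost = (8 * 3) + (1 * 42)
Total cost = 24 + 42 = 66
Amortized = 66 / 9 = 7.3333

7.3333


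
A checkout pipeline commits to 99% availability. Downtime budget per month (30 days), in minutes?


Formula: allowed downtime = period * (100 - SLA) / 100
Period (month (30 days)) = 43200 minutes
Unavailability fraction = (100 - 99.0) / 100
Allowed downtime = 43200 * (100 - 99.0) / 100
Allowed downtime = 432.0 minutes

432.0 minutes


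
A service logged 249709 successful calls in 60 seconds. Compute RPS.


Formula: throughput = requests / seconds
throughput = 249709 / 60
throughput = 4161.82 requests/second

4161.82 requests/second


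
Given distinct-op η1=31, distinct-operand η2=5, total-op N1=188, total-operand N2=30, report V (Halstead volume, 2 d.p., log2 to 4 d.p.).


Formula: V = N * log2(η), where N = N1 + N2 and η = η1 + η2
η = 31 + 5 = 36
N = 188 + 30 = 218
log2(36) ≈ 5.1699
V = 218 * 5.1699 = 1127.04

1127.04


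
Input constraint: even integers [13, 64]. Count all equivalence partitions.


Constraint: even integers in [13, 64]
Class 1: x < 13 — out-of-range invalid
Class 2: x in [13,64] but odd — wrong type invalid
Class 3: x in [13,64] and even — valid
Class 4: x > 64 — out-of-range invalid
Total equivalence classes: 4

4 equivalence classes


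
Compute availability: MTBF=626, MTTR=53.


Availability = MTBF / (MTBF + MTTR)
Availability = 626 / (626 + 53)
Availability = 626 / 679
Availability = 92.1944%

92.1944%


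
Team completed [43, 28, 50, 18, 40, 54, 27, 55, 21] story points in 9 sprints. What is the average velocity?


Formula: Avg velocity = Total points / Number of sprints
Points: [43, 28, 50, 18, 40, 54, 27, 55, 21]
Sum = 43 + 28 + 50 + 18 + 40 + 54 + 27 + 55 + 21 = 336
Avg velocity = 336 / 9 = 37.33 points/sprint

37.33 points/sprint


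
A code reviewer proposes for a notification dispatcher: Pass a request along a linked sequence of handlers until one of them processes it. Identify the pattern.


This matches the Chain of Responsibility pattern

Chain of Responsibility


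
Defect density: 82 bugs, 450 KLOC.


Defect density = defects / KLOC
Defect density = 82 / 450
Defect density = 0.182 defects/KLOC

0.182 defects/KLOC


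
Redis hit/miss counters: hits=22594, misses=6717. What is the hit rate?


Formula: hit rate = hits / (hits + misses) * 100
hit rate = 22594 / (22594 + 6717) * 100
hit rate = 22594 / 29311 * 100
hit rate = 77.08%

77.08%


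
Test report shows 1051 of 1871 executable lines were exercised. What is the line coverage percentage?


Coverage = covered / total * 100
Coverage = 1051 / 1871 * 100
Coverage = 56.17%

56.17%


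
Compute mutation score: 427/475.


Mutation score = killed / total * 100
Mutation score = 427 / 475 * 100
Mutation score = 89.89%

89.89%


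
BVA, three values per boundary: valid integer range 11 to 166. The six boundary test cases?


Range: [11, 166]
Boundaries: just below min, min, min+1, max-1, max, just above max
Values: [10, 11, 12, 165, 166, 167]

[10, 11, 12, 165, 166, 167]


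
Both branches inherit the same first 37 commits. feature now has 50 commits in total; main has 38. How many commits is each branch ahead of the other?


Common ancestor: commit #37
feature commits after divergence: 50 - 37 = 13
main commits after divergence: 38 - 37 = 1
feature is 13 commits ahead of main
main is 1 commits ahead of feature

feature ahead: 13, main ahead: 1


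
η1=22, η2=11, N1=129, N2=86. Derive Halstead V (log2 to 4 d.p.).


Formula: V = N * log2(η), where N = N1 + N2 and η = η1 + η2
η = 22 + 11 = 33
N = 129 + 86 = 215
log2(33) ≈ 5.0444
V = 215 * 5.0444 = 1084.55

1084.55


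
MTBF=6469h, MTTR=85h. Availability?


Availability = MTBF / (MTBF + MTTR)
Availability = 6469 / (6469 + 85)
Availability = 6469 / 6554
Availability = 98.7031%

98.7031%


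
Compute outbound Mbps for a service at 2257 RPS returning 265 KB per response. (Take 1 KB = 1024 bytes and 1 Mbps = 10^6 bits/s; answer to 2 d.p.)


Formula: Mbps = payload_bytes * RPS * 8 / 1e6
Payload per request = 265 KB = 265 * 1024 = 271360 bytes
Total bytes/sec = 271360 * 2257 = 612459520
Total bits/sec = 612459520 * 8 = 4899676160
Mbps = 4899676160 / 1e6 = 4899.68

4899.68 Mbps


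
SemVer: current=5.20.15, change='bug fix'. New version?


Current: 5.20.15
Change category: 'bug fix' → patch bump
SemVer rule: patch bump → increment PATCH (MAJOR and MINOR unchanged)
New: 5.20.16

5.20.16


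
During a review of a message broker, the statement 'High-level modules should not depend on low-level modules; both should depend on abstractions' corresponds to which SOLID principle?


This describes the Dependency Inversion Principle (DIP)

Dependency Inversion Principle (DIP)


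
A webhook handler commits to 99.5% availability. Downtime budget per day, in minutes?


Formula: allowed downtime = period * (100 - SLA) / 100
Period (day) = 1440 minutes
Unavailability fraction = (100 - 99.5) / 100
Allowed downtime = 1440 * (100 - 99.5) / 100
Allowed downtime = 7.2 minutes

7.2 minutes


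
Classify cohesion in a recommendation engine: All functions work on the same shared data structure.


Reasoning: Functions share data
Type: Communicational cohesion

Communicational cohesion


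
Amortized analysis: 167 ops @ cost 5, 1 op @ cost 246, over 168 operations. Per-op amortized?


Formula: Amortized cost = Total cost / Operations
Total cost = (167 * 5) + (1 * 246)
Total cost = 835 + 246 = 1081
Amortized = 1081 / 168 = 6.4345

6.4345


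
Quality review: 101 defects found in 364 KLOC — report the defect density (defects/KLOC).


Defect density = defects / KLOC
Defect density = 101 / 364
Defect density = 0.277 defects/KLOC

0.277 defects/KLOC


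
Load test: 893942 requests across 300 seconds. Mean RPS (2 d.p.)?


Formula: throughput = requests / seconds
throughput = 893942 / 300
throughput = 2979.81 requests/second

2979.81 requests/second


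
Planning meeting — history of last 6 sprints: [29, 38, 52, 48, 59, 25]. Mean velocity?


Formula: Avg velocity = Total points / Number of sprints
Points: [29, 38, 52, 48, 59, 25]
Sum = 29 + 38 + 52 + 48 + 59 + 25 = 251
Avg velocity = 251 / 6 = 41.83 points/sprint

41.83 points/sprint


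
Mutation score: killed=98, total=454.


Mutation score = killed / total * 100
Mutation score = 98 / 454 * 100
Mutation score = 21.59%

21.59%


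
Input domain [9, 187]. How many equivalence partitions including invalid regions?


Valid range: [9, 187]
Class 1: x < 9 — invalid
Class 2: 9 ≤ x ≤ 187 — valid
Class 3: x > 187 — invalid
Total equivalence classes: 3

3 equivalence classes


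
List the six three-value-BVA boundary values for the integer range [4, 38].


Range: [4, 38]
Boundaries: just below min, min, min+1, max-1, max, just above max
Values: [3, 4, 5, 37, 38, 39]

[3, 4, 5, 37, 38, 39]


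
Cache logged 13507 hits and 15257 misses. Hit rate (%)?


Formula: hit rate = hits / (hits + misses) * 100
hit rate = 13507 / (13507 + 15257) * 100
hit rate = 13507 / 28764 * 100
hit rate = 46.96%

46.96%


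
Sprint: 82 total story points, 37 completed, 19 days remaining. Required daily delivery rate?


Formula: Required rate = Remaining points / Days left
Remaining = 82 - 37 = 45 points
Required rate = 45 / 19 = 2.37 points/day

2.37 points/day


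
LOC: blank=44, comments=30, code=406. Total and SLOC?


Total LOC = blank + comment + code
Total LOC = 44 + 30 + 406 = 480
SLOC (source only) = code = 406

Total LOC: 480, SLOC: 406


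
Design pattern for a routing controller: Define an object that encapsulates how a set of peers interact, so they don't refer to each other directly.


This matches the Mediator pattern

Mediator


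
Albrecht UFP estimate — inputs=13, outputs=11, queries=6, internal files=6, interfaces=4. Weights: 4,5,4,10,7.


UFP = EI*4 + EO*5 + EQ*4 + ILF*10 + EIF*7
UFP = 13*4 + 11*5 + 6*4 + 6*10 + 4*7
UFP = 52 + 55 + 24 + 60 + 28
UFP = 219

219


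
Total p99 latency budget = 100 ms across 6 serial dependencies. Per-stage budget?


Formula: per_stage = total_budget / stages
per_stage = 100 / 6
per_stage = 16.67 ms

16.67 ms


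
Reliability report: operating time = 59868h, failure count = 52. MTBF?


Formula: MTBF = Total operating time / Number of failures
MTBF = 59868 / 52
MTBF = 1151.31 hours

1151.31 hours


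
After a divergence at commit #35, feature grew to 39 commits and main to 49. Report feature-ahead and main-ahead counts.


Common ancestor: commit #35
feature commits after divergence: 39 - 35 = 4
main commits after divergence: 49 - 35 = 14
feature is 4 commits ahead of main
main is 14 commits ahead of feature

feature ahead: 4, main ahead: 14


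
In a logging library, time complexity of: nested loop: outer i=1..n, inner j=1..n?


Reasoning: n iterations times n iterations
Complexity: O(n^2)

O(n^2)


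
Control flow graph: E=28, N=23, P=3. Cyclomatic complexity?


Formula: V(G) = E - N + 2P
V(G) = 28 - 23 + 2*3
V(G) = 5 + 6
V(G) = 11

11


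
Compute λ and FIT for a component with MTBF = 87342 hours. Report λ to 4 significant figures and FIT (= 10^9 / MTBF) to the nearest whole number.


Formula: λ = 1 / MTBF; FIT = λ × 1e9 = 1e9 / MTBF
λ = 1 / 87342 ≈ 1.145e-05 failures/hour
FIT = 1e9 / 87342 ≈ 11449 failures per 1e9 hours (nearest whole number)

λ = 1.145e-05 /h, FIT = 11449


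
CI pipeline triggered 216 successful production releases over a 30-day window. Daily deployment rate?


Formula: deployments per day = releases / days
= 216 / 30
= 7.2 deploys/day
(equivalently, 50.4 deploys/week)

7.2 deploys/day


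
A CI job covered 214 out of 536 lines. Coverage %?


Coverage = covered / total * 100
Coverage = 214 / 536 * 100
Coverage = 39.93%

39.93%


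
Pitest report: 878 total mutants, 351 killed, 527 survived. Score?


Mutation score = killed / total * 100
Mutation score = 351 / 878 * 100
Mutation score = 39.98%

39.98%


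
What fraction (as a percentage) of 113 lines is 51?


Coverage = covered / total * 100
Coverage = 51 / 113 * 100
Coverage = 45.13%

45.13%


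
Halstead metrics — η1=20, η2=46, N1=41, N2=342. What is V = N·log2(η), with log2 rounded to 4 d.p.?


Formula: V = N * log2(η), where N = N1 + N2 and η = η1 + η2
η = 20 + 46 = 66
N = 41 + 342 = 383
log2(66) ≈ 6.0444
V = 383 * 6.0444 = 2315.01

2315.01


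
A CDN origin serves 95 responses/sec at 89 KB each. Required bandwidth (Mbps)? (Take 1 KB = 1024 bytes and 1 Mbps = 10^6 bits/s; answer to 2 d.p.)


Formula: Mbps = payload_bytes * RPS * 8 / 1e6
Payload per request = 89 KB = 89 * 1024 = 91136 bytes
Total bytes/sec = 91136 * 95 = 8657920
Total bits/sec = 8657920 * 8 = 69263360
Mbps = 69263360 / 1e6 = 69.26

69.26 Mbps


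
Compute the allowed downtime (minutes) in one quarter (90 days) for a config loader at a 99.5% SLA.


Formula: allowed downtime = period * (100 - SLA) / 100
Period (quarter (90 days)) = 129600 minutes
Unavailability fraction = (100 - 99.5) / 100
Allowed downtime = 129600 * (100 - 99.5) / 100
Allowed downtime = 648.0 minutes

648.0 minutes


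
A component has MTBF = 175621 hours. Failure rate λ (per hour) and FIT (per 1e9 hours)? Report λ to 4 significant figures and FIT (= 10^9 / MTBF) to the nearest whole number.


Formula: λ = 1 / MTBF; FIT = λ × 1e9 = 1e9 / MTBF
λ = 1 / 175621 ≈ 5.694e-06 failures/hour
FIT = 1e9 / 175621 ≈ 5694 failures per 1e9 hours (nearest whole number)

λ = 5.694e-06 /h, FIT = 5694


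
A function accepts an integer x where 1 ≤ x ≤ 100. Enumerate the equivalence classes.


Valid range: [1, 100]
Class 1: x < 1 — invalid
Class 2: 1 ≤ x ≤ 100 — valid
Class 3: x > 100 — invalid
Total equivalence classes: 3

3 equivalence classes


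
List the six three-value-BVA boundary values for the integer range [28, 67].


Range: [28, 67]
Boundaries: just below min, min, min+1, max-1, max, just above max
Values: [27, 28, 29, 66, 67, 68]

[27, 28, 29, 66, 67, 68]


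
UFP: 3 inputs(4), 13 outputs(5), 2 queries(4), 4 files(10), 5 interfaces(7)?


UFP = EI*4 + EO*5 + EQ*4 + ILF*10 + EIF*7
UFP = 3*4 + 13*5 + 2*4 + 4*10 + 5*7
UFP = 12 + 65 + 8 + 40 + 35
UFP = 160

160


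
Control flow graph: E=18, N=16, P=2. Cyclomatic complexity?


Formula: V(G) = E - N + 2P
V(G) = 18 - 16 + 2*2
V(G) = 2 + 4
V(G) = 6

6


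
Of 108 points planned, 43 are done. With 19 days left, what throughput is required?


Formula: Required rate = Remaining points / Days left
Remaining = 108 - 43 = 65 points
Required rate = 65 / 19 = 3.42 points/day

3.42 points/day


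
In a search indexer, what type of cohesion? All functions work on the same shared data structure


Reasoning: Functions share data
Type: Communicational cohesion

Communicational cohesion


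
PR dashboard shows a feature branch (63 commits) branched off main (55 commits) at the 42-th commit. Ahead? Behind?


Common ancestor: commit #42
feature commits after divergence: 63 - 42 = 21
main commits after divergence: 55 - 42 = 13
feature is 21 commits ahead of main
main is 13 commits ahead of feature

feature ahead: 21, main ahead: 13


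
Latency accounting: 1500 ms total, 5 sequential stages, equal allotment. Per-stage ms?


Formula: per_stage = total_budget / stages
per_stage = 1500 / 5
per_stage = 300.0 ms

300.0 ms


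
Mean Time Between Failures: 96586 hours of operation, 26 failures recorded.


Formula: MTBF = Total operating time / Number of failures
MTBF = 96586 / 26
MTBF = 3714.85 hours

3714.85 hours


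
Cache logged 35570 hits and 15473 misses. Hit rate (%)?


Formula: hit rate = hits / (hits + misses) * 100
hit rate = 35570 / (35570 + 15473) * 100
hit rate = 35570 / 51043 * 100
hit rate = 69.69%

69.69%


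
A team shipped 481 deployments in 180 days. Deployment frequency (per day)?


Formula: deployments per day = releases / days
= 481 / 180
= 2.672 deploys/day
(equivalently, 18.71 deploys/week)

2.672 deploys/day


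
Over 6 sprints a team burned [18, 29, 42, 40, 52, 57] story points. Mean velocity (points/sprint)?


Formula: Avg velocity = Total points / Number of sprints
Points: [18, 29, 42, 40, 52, 57]
Sum = 18 + 29 + 42 + 40 + 52 + 57 = 238
Avg velocity = 238 / 6 = 39.67 points/sprint

39.67 points/sprint


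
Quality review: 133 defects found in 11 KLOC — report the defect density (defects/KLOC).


Defect density = defects / KLOC
Defect density = 133 / 11
Defect density = 12.091 defects/KLOC

12.091 defects/KLOC


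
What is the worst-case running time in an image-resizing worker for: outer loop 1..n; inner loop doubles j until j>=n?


Reasoning: linear outer times logarithmic inner
Complexity: O(n log n)

O(n log n)


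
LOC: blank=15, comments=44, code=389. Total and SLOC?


Total LOC = blank + comment + code
Total LOC = 15 + 44 + 389 = 448
SLOC (source only) = code = 389

Total LOC: 448, SLOC: 389


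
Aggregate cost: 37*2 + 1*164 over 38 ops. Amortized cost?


Formula: Amortized cost = Total cost / Operations
Total cost = (37 * 2) + (1 * 164)
Total cost = 74 + 164 = 238
Amortized = 238 / 38 = 6.2632

6.2632


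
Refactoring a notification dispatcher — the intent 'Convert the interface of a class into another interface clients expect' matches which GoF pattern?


This matches the Adapter pattern

Adapter


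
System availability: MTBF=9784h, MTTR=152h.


Availability = MTBF / (MTBF + MTTR)
Availability = 9784 / (9784 + 152)
Availability = 9784 / 9936
Availability = 98.4702%

98.4702%


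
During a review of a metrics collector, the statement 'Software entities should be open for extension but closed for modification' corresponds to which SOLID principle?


This describes the Open/Closed Principle (OCP)

Open/Closed Principle (OCP)


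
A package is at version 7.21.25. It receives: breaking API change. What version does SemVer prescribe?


Current: 7.21.25
Change category: 'breaking API change' → major bump
SemVer rule: major bump → increment MAJOR, reset MINOR and PATCH to 0
New: 8.0.0

8.0.0


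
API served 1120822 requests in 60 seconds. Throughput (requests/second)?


Formula: throughput = requests / seconds
throughput = 1120822 / 60
throughput = 18680.37 requests/second

18680.37 requests/second


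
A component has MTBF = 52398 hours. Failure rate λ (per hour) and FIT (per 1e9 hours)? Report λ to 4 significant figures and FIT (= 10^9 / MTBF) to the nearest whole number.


Formula: λ = 1 / MTBF; FIT = λ × 1e9 = 1e9 / MTBF
λ = 1 / 52398 ≈ 1.908e-05 failures/hour
FIT = 1e9 / 52398 ≈ 19085 failures per 1e9 hours (nearest whole number)

λ = 1.908e-05 /h, FIT = 19085


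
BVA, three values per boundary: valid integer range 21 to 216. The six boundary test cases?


Range: [21, 216]
Boundaries: just below min, min, min+1, max-1, max, just above max
Values: [20, 21, 22, 215, 216, 217]

[20, 21, 22, 215, 216, 217]


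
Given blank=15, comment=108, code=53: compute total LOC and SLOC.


Total LOC = blank + comment + code
Total LOC = 15 + 108 + 53 = 176
SLOC (source only) = code = 53

Total LOC: 176, SLOC: 53


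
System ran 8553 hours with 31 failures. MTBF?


Formula: MTBF = Total operating time / Number of failures
MTBF = 8553 / 31
MTBF = 275.9 hours

275.9 hours


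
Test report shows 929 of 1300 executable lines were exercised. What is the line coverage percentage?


Coverage = covered / total * 100
Coverage = 929 / 1300 * 100
Coverage = 71.46%

71.46%


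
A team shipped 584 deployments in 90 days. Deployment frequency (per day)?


Formula: deployments per day = releases / days
= 584 / 90
= 6.489 deploys/day
(equivalently, 45.42 deploys/week)

6.489 deploys/day


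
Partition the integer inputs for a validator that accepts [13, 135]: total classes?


Valid range: [13, 135]
Class 1: x < 13 — invalid
Class 2: 13 ≤ x ≤ 135 — valid
Class 3: x > 135 — invalid
Total equivalence classes: 3

3 equivalence classes


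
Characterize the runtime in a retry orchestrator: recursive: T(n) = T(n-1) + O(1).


Reasoning: linear recursion with constant work per frame
Complexity: O(n)

O(n)


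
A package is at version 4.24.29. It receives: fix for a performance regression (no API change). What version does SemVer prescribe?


Current: 4.24.29
Change category: 'fix for a performance regression (no API change)' → patch bump
SemVer rule: patch bump → increment PATCH (MAJOR and MINOR unchanged)
New: 4.24.30

4.24.30


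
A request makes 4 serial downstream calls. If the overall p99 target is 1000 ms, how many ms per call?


Formula: per_stage = total_budget / stages
per_stage = 1000 / 4
per_stage = 250.0 ms

250.0 ms


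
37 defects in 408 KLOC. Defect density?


Defect density = defects / KLOC
Defect density = 37 / 408
Defect density = 0.091 defects/KLOC

0.091 defects/KLOC


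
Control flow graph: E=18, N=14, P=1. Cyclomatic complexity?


Formula: V(G) = E - N + 2P
V(G) = 18 - 14 + 2*1
V(G) = 4 + 2
V(G) = 6

6


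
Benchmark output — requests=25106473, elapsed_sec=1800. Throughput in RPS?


Formula: throughput = requests / seconds
throughput = 25106473 / 1800
throughput = 13948.04 requests/second

13948.04 requests/second


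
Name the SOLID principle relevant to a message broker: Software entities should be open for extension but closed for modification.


This describes the Open/Closed Principle (OCP)

Open/Closed Principle (OCP)


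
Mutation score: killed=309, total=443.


Mutation score = killed / total * 100
Mutation score = 309 / 443 * 100
Mutation score = 69.75%

69.75%


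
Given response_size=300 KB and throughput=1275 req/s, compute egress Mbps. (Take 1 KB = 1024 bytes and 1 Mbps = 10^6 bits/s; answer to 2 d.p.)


Formula: Mbps = payload_bytes * RPS * 8 / 1e6
Payload per request = 300 KB = 300 * 1024 = 307200 bytes
Total bytes/sec = 307200 * 1275 = 391680000
Total bits/sec = 391680000 * 8 = 3133440000
Mbps = 3133440000 / 1e6 = 3133.44

3133.44 Mbps


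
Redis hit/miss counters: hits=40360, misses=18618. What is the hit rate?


Formula: hit rate = hits / (hits + misses) * 100
hit rate = 40360 / (40360 + 18618) * 100
hit rate = 40360 / 58978 * 100
hit rate = 68.43%

68.43%


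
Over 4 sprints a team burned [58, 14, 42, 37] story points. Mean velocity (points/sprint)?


Formula: Avg velocity = Total points / Number of sprints
Points: [58, 14, 42, 37]
Sum = 58 + 14 + 42 + 37 = 151
Avg velocity = 151 / 4 = 37.75 points/sprint

37.75 points/sprint


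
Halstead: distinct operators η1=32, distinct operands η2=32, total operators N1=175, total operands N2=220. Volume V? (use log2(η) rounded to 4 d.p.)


Formula: V = N * log2(η), where N = N1 + N2 and η = η1 + η2
η = 32 + 32 = 64
N = 175 + 220 = 395
log2(64) ≈ 6.0000
V = 395 * 6.0000 = 2370.00

2370.00


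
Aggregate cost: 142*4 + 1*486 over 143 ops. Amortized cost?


Formula: Amortized cost = Total cost / Operations
Total cost = (142 * 4) + (1 * 486)
Total cost = 568 + 486 = 1054
Amortized = 1054 / 143 = 7.3706

7.3706


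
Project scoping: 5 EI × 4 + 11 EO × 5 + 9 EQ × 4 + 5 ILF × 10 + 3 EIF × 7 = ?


UFP = EI*4 + EO*5 + EQ*4 + ILF*10 + EIF*7
UFP = 5*4 + 11*5 + 9*4 + 5*10 + 3*7
UFP = 20 + 55 + 36 + 50 + 21
UFP = 182

182


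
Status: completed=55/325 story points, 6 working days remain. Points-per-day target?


Formula: Required rate = Remaining points / Days left
Remaining = 325 - 55 = 270 points
Required rate = 270 / 6 = 45.0 points/day

45.0 points/day


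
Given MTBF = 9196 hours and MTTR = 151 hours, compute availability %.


Availability = MTBF / (MTBF + MTTR)
Availability = 9196 / (9196 + 151)
Availability = 9196 / 9347
Availability = 98.3845%

98.3845%


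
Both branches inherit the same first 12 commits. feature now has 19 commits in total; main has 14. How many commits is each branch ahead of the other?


Common ancestor: commit #12
feature commits after divergence: 19 - 12 = 7
main commits after divergence: 14 - 12 = 2
feature is 7 commits ahead of main
main is 2 commits ahead of feature

feature ahead: 7, main ahead: 2


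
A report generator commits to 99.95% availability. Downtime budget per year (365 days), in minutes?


Formula: allowed downtime = period * (100 - SLA) / 100
Period (year (365 days)) = 525600 minutes
Unavailability fraction = (100 - 99.95) / 100
Allowed downtime = 525600 * (100 - 99.95) / 100
Allowed downtime = 262.8 minutes

262.8 minutes


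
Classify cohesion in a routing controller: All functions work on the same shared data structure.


Reasoning: Functions share data
Type: Communicational cohesion

Communicational cohesion


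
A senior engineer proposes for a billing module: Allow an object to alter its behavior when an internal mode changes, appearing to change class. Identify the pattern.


This matches the State pattern

State


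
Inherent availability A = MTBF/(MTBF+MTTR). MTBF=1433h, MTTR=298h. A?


Availability = MTBF / (MTBF + MTTR)
Availability = 1433 / (1433 + 298)
Availability = 1433 / 1731
Availability = 82.7845%

82.7845%


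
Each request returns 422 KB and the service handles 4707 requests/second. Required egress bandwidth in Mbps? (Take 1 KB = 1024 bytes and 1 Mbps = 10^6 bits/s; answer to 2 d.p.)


Formula: Mbps = payload_bytes * RPS * 8 / 1e6
Payload per request = 422 KB = 422 * 1024 = 432128 bytes
Total bytes/sec = 432128 * 4707 = 2034026496
Total bits/sec = 2034026496 * 8 = 16272211968
Mbps = 16272211968 / 1e6 = 16272.21

16272.21 Mbps


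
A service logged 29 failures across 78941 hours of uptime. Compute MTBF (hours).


Formula: MTBF = Total operating time / Number of failures
MTBF = 78941 / 29
MTBF = 2722.1 hours

2722.1 hours


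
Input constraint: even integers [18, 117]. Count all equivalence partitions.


Constraint: even integers in [18, 117]
Class 1: x < 18 — out-of-range invalid
Class 2: x in [18,117] but odd — wrong type invalid
Class 3: x in [18,117] and even — valid
Class 4: x > 117 — out-of-range invalid
Total equivalence classes: 4

4 equivalence classes


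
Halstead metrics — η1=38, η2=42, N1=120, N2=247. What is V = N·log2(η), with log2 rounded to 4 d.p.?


Formula: V = N * log2(η), where N = N1 + N2 and η = η1 + η2
η = 38 + 42 = 80
N = 120 + 247 = 367
log2(80) ≈ 6.3219
V = 367 * 6.3219 = 2320.14

2320.14


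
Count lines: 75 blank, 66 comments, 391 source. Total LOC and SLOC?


Total LOC = blank + comment + code
Total LOC = 75 + 66 + 391 = 532
SLOC (source only) = code = 391

Total LOC: 532, SLOC: 391


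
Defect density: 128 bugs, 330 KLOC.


Defect density = defects / KLOC
Defect density = 128 / 330
Defect density = 0.388 defects/KLOC

0.388 defects/KLOC


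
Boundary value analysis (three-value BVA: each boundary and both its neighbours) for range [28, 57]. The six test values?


Range: [28, 57]
Boundaries: just below min, min, min+1, max-1, max, just above max
Values: [27, 28, 29, 56, 57, 58]

[27, 28, 29, 56, 57, 58]


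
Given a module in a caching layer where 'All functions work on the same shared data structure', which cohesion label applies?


Reasoning: Functions share data
Type: Communicational cohesion

Communicational cohesion


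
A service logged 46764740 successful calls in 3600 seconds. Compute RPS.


Formula: throughput = requests / seconds
throughput = 46764740 / 3600
throughput = 12990.21 requests/second

12990.21 requests/second


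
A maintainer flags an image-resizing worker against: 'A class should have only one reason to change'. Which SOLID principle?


This describes the Single Responsibility Principle (SRP)

Single Responsibility Principle (SRP)


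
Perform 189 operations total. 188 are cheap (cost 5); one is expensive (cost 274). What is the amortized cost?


Formula: Amortized cost = Total cost / Operations
Total cost = (188 * 5) + (1 * 274)
Total cost = 940 + 274 = 1214
Amortized = 1214 / 189 = 6.4233

6.4233


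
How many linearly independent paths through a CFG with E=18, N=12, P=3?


Formula: V(G) = E - N + 2P
V(G) = 18 - 12 + 2*3
V(G) = 6 + 6
V(G) = 12

12


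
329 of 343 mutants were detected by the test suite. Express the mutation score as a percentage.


Mutation score = killed / total * 100
Mutation score = 329 / 343 * 100
Mutation score = 95.92%

95.92%


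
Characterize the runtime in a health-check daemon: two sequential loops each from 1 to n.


Reasoning: sequential dominates: O(n) + O(n) = O(n)
Complexity: O(n)

O(n)


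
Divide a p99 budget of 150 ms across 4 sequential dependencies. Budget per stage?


Formula: per_stage = total_budget / stages
per_stage = 150 / 4
per_stage = 37.5 ms

37.5 ms


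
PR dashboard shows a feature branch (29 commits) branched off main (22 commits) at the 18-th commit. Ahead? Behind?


Common ancestor: commit #18
feature commits after divergence: 29 - 18 = 11
main commits after divergence: 22 - 18 = 4
feature is 11 commits ahead of main
main is 4 commits ahead of feature

feature ahead: 11, main ahead: 4


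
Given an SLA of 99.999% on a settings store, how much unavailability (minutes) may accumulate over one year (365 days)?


Formula: allowed downtime = period * (100 - SLA) / 100
Period (year (365 days)) = 525600 minutes
Unavailability fraction = (100 - 99.999) / 100
Allowed downtime = 525600 * (100 - 99.999) / 100
Allowed downtime = 5.256 minutes

5.256 minutes


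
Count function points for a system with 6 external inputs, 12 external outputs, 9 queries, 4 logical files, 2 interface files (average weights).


UFP = EI*4 + EO*5 + EQ*4 + ILF*10 + EIF*7
UFP = 6*4 + 12*5 + 9*4 + 4*10 + 2*7
UFP = 24 + 60 + 36 + 40 + 14
UFP = 174

174
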